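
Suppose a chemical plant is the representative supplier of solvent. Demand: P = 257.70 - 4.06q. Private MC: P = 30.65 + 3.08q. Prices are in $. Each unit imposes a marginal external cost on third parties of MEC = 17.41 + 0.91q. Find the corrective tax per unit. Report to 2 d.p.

Social marginal cost = private MC + MEC = 48.06 + 3.99q.
Set SMC = demand: 48.06 + 3.99q = 257.70 - 4.06q → q* = 26.0422.
The Pigouvian tax equals MEC at q*: 17.41 + 0.91×26.0422 = 41.1084.

tax = $41.11 per unit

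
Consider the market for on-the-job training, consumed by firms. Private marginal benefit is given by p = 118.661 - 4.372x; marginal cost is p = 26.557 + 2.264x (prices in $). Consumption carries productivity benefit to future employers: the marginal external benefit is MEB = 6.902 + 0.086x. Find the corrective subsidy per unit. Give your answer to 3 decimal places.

Social marginal benefit = demand + MEB = 125.563 - 4.286x.
Set SMB = MC: 125.563 - 4.286x = 26.557 + 2.264x → x* = 15.1154.
The Pigouvian subsidy equals MEB at x*: 6.902 + 0.086×15.1154 = 8.2019.

subsidy = $8.202 per unit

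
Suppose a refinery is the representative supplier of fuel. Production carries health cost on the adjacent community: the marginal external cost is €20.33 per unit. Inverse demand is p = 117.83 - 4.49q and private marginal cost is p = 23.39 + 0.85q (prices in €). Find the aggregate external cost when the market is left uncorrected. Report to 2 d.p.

Market equilibrium (private): 23.39 + 0.85q = 117.83 - 4.49q → q_m = 17.6854.
Total external cost = MEC × q_m = 20.33 × 17.6854 = 359.5442.

€359.54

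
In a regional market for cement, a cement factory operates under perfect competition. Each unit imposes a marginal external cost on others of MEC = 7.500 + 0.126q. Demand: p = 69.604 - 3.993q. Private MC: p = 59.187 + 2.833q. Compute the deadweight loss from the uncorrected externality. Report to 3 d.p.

Market equilibrium (private): 59.187 + 2.833q = 69.604 - 3.993q → q_m = 1.5261.
Social marginal cost = private MC + MEC = 66.687 + 2.959q.
Set SMC = demand: 66.687 + 2.959q = 69.604 - 3.993q → q* = 0.4196.
The welfare-loss triangle has base |q_m − q*| and height MEC(q_m) (the vertical gap between SMC and demand is zero at q* and MEC at q_m).
DWL = ½ × 1.1065 × 7.6923 = 4.2558.

DWL = 4.256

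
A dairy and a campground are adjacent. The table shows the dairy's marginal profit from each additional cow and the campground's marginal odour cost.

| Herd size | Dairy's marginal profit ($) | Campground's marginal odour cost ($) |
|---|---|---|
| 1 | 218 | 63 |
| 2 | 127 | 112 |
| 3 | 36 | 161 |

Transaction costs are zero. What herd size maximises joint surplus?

2

Bargaining reaches the level where marginal profit last exceeds marginal odour cost.
That holds through level 2 (127 ≥ 112) but not at 3 (36 < 161).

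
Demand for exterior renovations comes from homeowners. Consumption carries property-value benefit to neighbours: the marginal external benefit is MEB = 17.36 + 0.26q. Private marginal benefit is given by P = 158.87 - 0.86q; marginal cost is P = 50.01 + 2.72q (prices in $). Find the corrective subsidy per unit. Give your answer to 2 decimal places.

Social marginal benefit = demand + MEB = 176.23 - 0.60q.
Set SMB = MC: 176.23 - 0.60q = 50.01 + 2.72q → q* = 38.0181.
The Pigouvian subsidy equals MEB at q*: 17.36 + 0.26×38.0181 = 27.2447.

subsidy = $27.24 per unit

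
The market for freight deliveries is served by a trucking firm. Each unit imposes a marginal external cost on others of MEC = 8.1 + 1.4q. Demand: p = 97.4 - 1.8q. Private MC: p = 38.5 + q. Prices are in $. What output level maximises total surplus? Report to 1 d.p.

q* = 12.1

Social marginal cost = private MC + MEC = 46.6 + 2.4q.
Set SMC = demand: 46.6 + 2.4q = 97.4 - 1.8q → q* = 12.0952.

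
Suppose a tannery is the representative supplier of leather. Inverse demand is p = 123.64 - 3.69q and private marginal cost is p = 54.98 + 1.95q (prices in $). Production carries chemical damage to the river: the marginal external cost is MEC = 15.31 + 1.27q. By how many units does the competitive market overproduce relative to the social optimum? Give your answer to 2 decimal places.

Market equilibrium (private): 54.98 + 1.95q = 123.64 - 3.69q → q_m = 12.1738.
Social marginal cost = private MC + MEC = 70.29 + 3.22q.
Set SMC = demand: 70.29 + 3.22q = 123.64 - 3.69q → q* = 7.7207.
Gap = |12.1738 − 7.7207| = 4.4531.

4.45 units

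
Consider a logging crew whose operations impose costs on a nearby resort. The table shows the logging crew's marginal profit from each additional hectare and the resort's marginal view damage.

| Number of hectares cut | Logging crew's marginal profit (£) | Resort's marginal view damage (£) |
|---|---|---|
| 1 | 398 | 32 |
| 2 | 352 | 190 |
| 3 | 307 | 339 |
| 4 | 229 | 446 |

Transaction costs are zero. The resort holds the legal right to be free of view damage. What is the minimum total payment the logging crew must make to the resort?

Efficient level: marginal profit ≥ marginal view damage through level 2, so k* = 2.
With the resort holding the right, the logging crew must at least compensate total damage at k*: 32 + 190 = 222.

£222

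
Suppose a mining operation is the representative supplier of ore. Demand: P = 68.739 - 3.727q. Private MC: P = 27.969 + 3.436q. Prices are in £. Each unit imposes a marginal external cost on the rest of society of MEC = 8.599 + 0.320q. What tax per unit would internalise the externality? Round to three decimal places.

tax = £9.975 per unit

Social marginal cost = private MC + MEC = 36.568 + 3.756q.
Set SMC = demand: 36.568 + 3.756q = 68.739 - 3.727q → q* = 4.2992.
The Pigouvian tax equals MEC at q*: 8.599 + 0.320×4.2992 = 9.9747.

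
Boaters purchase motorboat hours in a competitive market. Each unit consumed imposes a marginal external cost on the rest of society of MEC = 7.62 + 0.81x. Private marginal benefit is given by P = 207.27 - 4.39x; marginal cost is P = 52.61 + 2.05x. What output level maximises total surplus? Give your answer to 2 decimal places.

x* = 20.28

Social marginal benefit = demand − MEC = 199.65 - 5.20x.
Set SMB = MC: 199.65 - 5.20x = 52.61 + 2.05x → x* = 20.2814.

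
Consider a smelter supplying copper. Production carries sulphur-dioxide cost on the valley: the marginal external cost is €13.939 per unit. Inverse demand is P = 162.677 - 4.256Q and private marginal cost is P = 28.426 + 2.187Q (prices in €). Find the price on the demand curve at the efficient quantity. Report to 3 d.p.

Social marginal cost = private MC + MEC = 42.365 + 2.187Q.
Set SMC = demand: 42.365 + 2.187Q = 162.677 - 4.256Q → Q* = 18.6733.
Consumer price on the demand curve at Q*: 162.677 − 4.256×18.6733 = 83.2034.

P = €83.203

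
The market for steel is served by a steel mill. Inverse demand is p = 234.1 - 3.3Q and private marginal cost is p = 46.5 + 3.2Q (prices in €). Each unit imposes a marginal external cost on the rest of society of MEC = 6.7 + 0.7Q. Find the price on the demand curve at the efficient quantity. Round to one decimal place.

Social marginal cost = private MC + MEC = 53.2 + 3.9Q.
Set SMC = demand: 53.2 + 3.9Q = 234.1 - 3.3Q → Q* = 25.1250.
Consumer price on the demand curve at Q*: 234.1 − 3.3×25.1250 = 151.1875.

P = €151.2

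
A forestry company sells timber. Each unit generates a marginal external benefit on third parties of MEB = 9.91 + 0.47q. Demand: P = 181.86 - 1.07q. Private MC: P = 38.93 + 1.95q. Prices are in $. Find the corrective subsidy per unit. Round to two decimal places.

subsidy = $38.08 per unit

Social marginal cost = private MC − MEB = 29.02 + 1.48q.
Set SMC = demand: 29.02 + 1.48q = 181.86 - 1.07q → q* = 59.9373.
The Pigouvian subsidy equals MEB at q*: 9.91 + 0.47×59.9373 = 38.0805.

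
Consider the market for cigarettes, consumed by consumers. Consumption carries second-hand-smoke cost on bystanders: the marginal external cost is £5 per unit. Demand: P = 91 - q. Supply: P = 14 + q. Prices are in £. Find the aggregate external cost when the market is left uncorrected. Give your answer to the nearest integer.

£193

Market equilibrium (private): 14 + q = 91 - q → q_m = 38.5000.
Total external cost = MEC × q_m = 5 × 38.5000 = 192.5000.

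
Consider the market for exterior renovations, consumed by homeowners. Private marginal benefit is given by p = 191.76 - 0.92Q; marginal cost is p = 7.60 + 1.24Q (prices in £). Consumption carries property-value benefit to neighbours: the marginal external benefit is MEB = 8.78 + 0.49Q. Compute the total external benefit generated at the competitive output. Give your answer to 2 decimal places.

£2529.52

Market equilibrium (private): 7.60 + 1.24Q = 191.76 - 0.92Q → Q_m = 85.2593.
Total external benefit = ∫₀^{Q_m} (8.78 + 0.49Q) dQ = 8.78×85.2593 + ½×0.49×85.2593² = 2529.5180.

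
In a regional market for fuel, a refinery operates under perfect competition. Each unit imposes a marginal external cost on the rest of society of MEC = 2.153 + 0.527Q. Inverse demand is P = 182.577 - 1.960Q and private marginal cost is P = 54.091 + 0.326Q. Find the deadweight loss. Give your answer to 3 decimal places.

Market equilibrium (private): 54.091 + 0.326Q = 182.577 - 1.960Q → Q_m = 56.2056.
Social marginal cost = private MC + MEC = 56.244 + 0.853Q.
Set SMC = demand: 56.244 + 0.853Q = 182.577 - 1.960Q → Q* = 44.9104.
Height of the DWL triangle at Q_m is SMC(Q_m) − demand(Q_m) = MEC(Q_m) = 31.7734.
DWL = ½ × 11.2952 × 31.7734 = 179.4435.

DWL = 179.443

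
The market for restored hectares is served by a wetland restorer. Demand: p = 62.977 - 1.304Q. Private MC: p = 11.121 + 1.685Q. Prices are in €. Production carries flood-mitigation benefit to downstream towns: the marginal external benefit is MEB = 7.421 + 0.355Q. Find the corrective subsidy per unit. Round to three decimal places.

Social marginal cost = private MC − MEB = 3.700 + 1.330Q.
Set SMC = demand: 3.700 + 1.330Q = 62.977 - 1.304Q → Q* = 22.5046.
The Pigouvian subsidy equals MEB at Q*: 7.421 + 0.355×22.5046 = 15.4101.

subsidy = €15.410 per unit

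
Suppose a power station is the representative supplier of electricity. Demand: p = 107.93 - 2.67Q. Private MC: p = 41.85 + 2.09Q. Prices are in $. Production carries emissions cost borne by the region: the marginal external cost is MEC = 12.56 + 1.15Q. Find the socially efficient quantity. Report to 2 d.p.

Q* = 9.06

Social marginal cost = private MC + MEC = 54.41 + 3.24Q.
Set SMC = demand: 54.41 + 3.24Q = 107.93 - 2.67Q → Q* = 9.0558.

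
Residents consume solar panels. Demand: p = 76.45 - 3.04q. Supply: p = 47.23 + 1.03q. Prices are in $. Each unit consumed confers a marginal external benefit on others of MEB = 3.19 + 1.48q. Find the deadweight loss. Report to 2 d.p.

Market equilibrium (private): 47.23 + 1.03q = 76.45 - 3.04q → q_m = 7.1794.
Social marginal benefit = demand + MEB = 79.64 - 1.56q.
Set SMB = MC: 79.64 - 1.56q = 47.23 + 1.03q → q* = 12.5135.
Between q* and q_m the wedge SMB − MC runs linearly from 0 to MEB(q_m), so the loss is a triangle.
DWL = ½ × 5.3341 × 13.8155 = 36.8466.

DWL = $36.85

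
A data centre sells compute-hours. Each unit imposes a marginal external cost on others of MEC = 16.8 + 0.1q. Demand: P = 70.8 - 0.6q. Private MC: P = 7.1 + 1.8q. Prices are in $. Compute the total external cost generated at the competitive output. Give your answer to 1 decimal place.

$481.1

Market equilibrium (private): 7.1 + 1.8q = 70.8 - 0.6q → q_m = 26.5417.
Total external cost = ∫₀^{q_m} (16.8 + 0.1q) dq = 16.8×26.5417 + ½×0.1×26.5417² = 481.1237.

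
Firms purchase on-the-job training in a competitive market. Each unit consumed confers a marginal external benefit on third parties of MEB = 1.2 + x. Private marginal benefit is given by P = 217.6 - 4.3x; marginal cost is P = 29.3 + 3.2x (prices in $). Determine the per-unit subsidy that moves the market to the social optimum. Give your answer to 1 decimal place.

subsidy = $30.4 per unit

Social marginal benefit = demand + MEB = 218.8 - 3.3x.
Set SMB = MC: 218.8 - 3.3x = 29.3 + 3.2x → x* = 29.1538.
The Pigouvian subsidy equals MEB at x*: 1.2 + 1.0×29.1538 = 30.3538.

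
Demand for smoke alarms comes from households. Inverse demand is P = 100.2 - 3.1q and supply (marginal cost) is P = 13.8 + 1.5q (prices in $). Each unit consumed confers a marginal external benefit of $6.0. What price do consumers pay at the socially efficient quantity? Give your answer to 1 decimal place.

Social marginal benefit = demand + MEB = 106.2 - 3.1q.
Set SMB = MC: 106.2 - 3.1q = 13.8 + 1.5q → q* = 20.0870.
Consumer price on the demand curve at q*: 100.2 − 3.1×20.0870 = 37.9303.

P = $37.9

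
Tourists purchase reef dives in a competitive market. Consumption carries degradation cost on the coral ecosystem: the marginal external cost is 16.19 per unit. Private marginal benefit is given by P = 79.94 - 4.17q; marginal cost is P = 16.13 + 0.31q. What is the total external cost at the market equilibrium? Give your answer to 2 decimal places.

230.60

Market equilibrium (private): 16.13 + 0.31q = 79.94 - 4.17q → q_m = 14.2433.
Total external cost = MEC × q_m = 16.19 × 14.2433 = 230.5990.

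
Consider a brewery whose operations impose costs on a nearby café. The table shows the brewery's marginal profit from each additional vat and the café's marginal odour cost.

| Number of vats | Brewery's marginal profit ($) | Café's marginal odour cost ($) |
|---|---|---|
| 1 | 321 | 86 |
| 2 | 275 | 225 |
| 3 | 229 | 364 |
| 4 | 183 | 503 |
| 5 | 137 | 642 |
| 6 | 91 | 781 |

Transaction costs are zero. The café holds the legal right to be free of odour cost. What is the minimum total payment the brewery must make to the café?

Efficient level: marginal profit ≥ marginal odour cost through level 2, so k* = 2.
With the café holding the right, the brewery must at least compensate total damage at k*: 86 + 225 = 311.

$311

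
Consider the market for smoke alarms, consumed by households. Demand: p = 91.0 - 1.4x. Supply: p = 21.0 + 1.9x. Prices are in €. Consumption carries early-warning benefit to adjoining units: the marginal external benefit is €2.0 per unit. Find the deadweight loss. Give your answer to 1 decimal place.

DWL = €0.6

Market equilibrium (private): 21.0 + 1.9x = 91.0 - 1.4x → x_m = 21.2121.
Social marginal benefit = demand + MEB = 93.0 - 1.4x.
Set SMB = MC: 93.0 - 1.4x = 21.0 + 1.9x → x* = 21.8182.
The welfare-loss triangle has base |x_m − x*| and height MEB(x_m) (the vertical gap between SMB and MC is zero at x* and MEB at x_m).
DWL = ½ × 0.6061 × 2.0000 = 0.6061.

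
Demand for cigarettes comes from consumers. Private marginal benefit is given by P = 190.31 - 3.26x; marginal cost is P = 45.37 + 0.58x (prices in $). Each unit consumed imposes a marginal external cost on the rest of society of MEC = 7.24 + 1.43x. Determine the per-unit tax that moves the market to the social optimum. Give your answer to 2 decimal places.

Social marginal benefit = demand − MEC = 183.07 - 4.69x.
Set SMB = MC: 183.07 - 4.69x = 45.37 + 0.58x → x* = 26.1290.
The Pigouvian tax equals MEC at x*: 7.24 + 1.43×26.1290 = 44.6045.

tax = $44.60 per unit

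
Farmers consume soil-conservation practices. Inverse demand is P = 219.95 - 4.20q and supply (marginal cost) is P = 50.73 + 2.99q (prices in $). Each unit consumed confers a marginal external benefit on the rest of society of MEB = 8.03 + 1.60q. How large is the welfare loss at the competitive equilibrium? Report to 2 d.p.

Market equilibrium (private): 50.73 + 2.99q = 219.95 - 4.20q → q_m = 23.5355.
Social marginal benefit = demand + MEB = 227.98 - 2.60q.
Set SMB = MC: 227.98 - 2.60q = 50.73 + 2.99q → q* = 31.7084.
The loss is the area between SMB and MC from q* to q_m; with linear curves that's a triangle of height MEB(q_m).
DWL = ½ × 8.1729 × 45.6867 = 186.6964.

DWL = $186.70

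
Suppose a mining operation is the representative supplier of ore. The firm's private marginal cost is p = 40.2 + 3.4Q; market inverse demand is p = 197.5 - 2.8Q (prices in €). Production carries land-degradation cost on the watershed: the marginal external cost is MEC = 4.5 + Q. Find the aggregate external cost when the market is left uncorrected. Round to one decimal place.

€436.0

Market equilibrium (private): 40.2 + 3.4Q = 197.5 - 2.8Q → Q_m = 25.3710.
Total external cost = ∫₀^{Q_m} (4.5 + 1.0Q) dQ = 4.5×25.3710 + ½×1.0×25.3710² = 436.0133.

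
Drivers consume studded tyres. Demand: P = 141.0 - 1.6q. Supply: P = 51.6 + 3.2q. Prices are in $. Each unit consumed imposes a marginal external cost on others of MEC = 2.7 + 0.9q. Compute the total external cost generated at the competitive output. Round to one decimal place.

$206.4

Market equilibrium (private): 51.6 + 3.2q = 141.0 - 1.6q → q_m = 18.6250.
Total external cost = ∫₀^{q_m} (2.7 + 0.9q) dq = 2.7×18.6250 + ½×0.9×18.6250² = 206.3883.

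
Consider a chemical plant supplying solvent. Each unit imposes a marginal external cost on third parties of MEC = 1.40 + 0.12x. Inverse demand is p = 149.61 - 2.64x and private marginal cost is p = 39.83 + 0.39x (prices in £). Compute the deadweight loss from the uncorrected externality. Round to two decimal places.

Market equilibrium (private): 39.83 + 0.39x = 149.61 - 2.64x → x_m = 36.2310.
Social marginal cost = private MC + MEC = 41.23 + 0.51x.
Set SMC = demand: 41.23 + 0.51x = 149.61 - 2.64x → x* = 34.4063.
The welfare-loss triangle has base |x_m − x*| and height MEC(x_m) (the vertical gap between SMC and demand is zero at x* and MEC at x_m).
DWL = ½ × 1.8247 × 5.7477 = 5.2439.

DWL = £5.24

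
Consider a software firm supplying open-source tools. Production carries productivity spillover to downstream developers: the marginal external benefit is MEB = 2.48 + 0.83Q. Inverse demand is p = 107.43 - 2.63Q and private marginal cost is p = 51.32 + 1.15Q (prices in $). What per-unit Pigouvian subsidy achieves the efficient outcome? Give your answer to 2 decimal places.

Social marginal cost = private MC − MEB = 48.84 + 0.32Q.
Set SMC = demand: 48.84 + 0.32Q = 107.43 - 2.63Q → Q* = 19.8610.
The Pigouvian subsidy equals MEB at Q*: 2.48 + 0.83×19.8610 = 18.9646.

subsidy = $18.96 per unit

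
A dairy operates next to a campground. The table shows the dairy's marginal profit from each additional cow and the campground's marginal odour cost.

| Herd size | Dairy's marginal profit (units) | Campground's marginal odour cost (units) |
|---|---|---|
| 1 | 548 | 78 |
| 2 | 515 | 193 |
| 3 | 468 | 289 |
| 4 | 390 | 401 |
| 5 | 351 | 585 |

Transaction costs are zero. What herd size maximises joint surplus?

3

Bargaining reaches the level where marginal profit last exceeds marginal odour cost.
That holds through level 3 (468 ≥ 289) but not at 4 (390 < 401).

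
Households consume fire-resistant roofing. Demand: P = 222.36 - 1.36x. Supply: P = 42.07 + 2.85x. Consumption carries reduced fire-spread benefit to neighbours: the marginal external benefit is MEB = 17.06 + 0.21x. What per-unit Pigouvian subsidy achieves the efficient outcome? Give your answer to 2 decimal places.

Social marginal benefit = demand + MEB = 239.42 - 1.15x.
Set SMB = MC: 239.42 - 1.15x = 42.07 + 2.85x → x* = 49.3375.
The Pigouvian subsidy equals MEB at x*: 17.06 + 0.21×49.3375 = 27.4209.

subsidy = 27.42 per unit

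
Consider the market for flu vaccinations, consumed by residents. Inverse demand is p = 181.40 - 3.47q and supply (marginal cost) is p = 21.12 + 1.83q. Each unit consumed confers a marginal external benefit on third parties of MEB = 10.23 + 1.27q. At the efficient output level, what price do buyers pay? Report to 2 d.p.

P = 34.58

Social marginal benefit = demand + MEB = 191.63 - 2.20q.
Set SMB = MC: 191.63 - 2.20q = 21.12 + 1.83q → q* = 42.3102.
Consumer price on the demand curve at q*: 181.40 − 3.47×42.3102 = 34.5836.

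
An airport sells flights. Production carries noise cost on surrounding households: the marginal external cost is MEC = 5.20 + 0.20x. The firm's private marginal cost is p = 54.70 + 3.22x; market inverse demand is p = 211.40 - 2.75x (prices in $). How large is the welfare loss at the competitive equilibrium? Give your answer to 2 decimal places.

DWL = $8.85

Market equilibrium (private): 54.70 + 3.22x = 211.40 - 2.75x → x_m = 26.2479.
Social marginal cost = private MC + MEC = 59.90 + 3.42x.
Set SMC = demand: 59.90 + 3.42x = 211.40 - 2.75x → x* = 24.5543.
The welfare-loss triangle has base |x_m − x*| and height MEC(x_m) (the vertical gap between SMC and demand is zero at x* and MEC at x_m).
DWL = ½ × 1.6936 × 10.4496 = 8.8487.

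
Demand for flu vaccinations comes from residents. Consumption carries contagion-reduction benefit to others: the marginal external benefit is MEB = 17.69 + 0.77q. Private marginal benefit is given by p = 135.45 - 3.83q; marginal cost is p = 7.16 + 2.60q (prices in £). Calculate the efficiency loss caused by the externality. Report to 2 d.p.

DWL = £96.51

Market equilibrium (private): 7.16 + 2.60q = 135.45 - 3.83q → q_m = 19.9518.
Social marginal benefit = demand + MEB = 153.14 - 3.06q.
Set SMB = MC: 153.14 - 3.06q = 7.16 + 2.60q → q* = 25.7915.
The welfare-loss triangle has base |q_m − q*| and height MEB(q_m) (the vertical gap between SMB and MC is zero at q* and MEB at q_m).
DWL = ½ × 5.8397 × 33.0529 = 96.5095.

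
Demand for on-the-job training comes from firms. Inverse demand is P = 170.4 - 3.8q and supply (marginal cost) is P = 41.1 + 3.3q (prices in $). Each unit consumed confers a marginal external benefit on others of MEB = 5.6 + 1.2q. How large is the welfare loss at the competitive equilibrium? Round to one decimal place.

DWL = $63.9

Market equilibrium (private): 41.1 + 3.3q = 170.4 - 3.8q → q_m = 18.2113.
Social marginal benefit = demand + MEB = 176.0 - 2.6q.
Set SMB = MC: 176.0 - 2.6q = 41.1 + 3.3q → q* = 22.8644.
Between q* and q_m the wedge SMB − MC runs linearly from 0 to MEB(q_m), so the loss is a triangle.
DWL = ½ × 4.6531 × 27.4535 = 63.8719.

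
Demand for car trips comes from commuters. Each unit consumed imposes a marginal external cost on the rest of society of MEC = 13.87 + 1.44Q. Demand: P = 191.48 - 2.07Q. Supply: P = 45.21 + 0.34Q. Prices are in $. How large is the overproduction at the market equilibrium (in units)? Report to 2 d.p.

Market equilibrium (private): 45.21 + 0.34Q = 191.48 - 2.07Q → Q_m = 60.6929.
Social marginal benefit = demand − MEC = 177.61 - 3.51Q.
Set SMB = MC: 177.61 - 3.51Q = 45.21 + 0.34Q → Q* = 34.3896.
Gap = |60.6929 − 34.3896| = 26.3033.

26.30 units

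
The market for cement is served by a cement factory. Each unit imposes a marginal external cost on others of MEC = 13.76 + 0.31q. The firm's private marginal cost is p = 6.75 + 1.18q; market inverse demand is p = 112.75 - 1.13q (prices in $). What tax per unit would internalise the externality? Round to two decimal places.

Social marginal cost = private MC + MEC = 20.51 + 1.49q.
Set SMC = demand: 20.51 + 1.49q = 112.75 - 1.13q → q* = 35.2061.
The Pigouvian tax equals MEC at q*: 13.76 + 0.31×35.2061 = 24.6739.

tax = $24.67 per unit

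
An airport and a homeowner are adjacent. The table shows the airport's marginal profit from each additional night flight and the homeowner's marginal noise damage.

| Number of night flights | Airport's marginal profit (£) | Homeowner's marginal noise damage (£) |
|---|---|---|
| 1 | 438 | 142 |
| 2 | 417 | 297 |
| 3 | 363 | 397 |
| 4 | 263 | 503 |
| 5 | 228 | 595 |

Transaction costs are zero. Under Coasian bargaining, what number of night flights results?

Bargaining reaches the level where marginal profit last exceeds marginal noise damage.
That holds through level 2 (417 ≥ 297) but not at 3 (363 < 397).

2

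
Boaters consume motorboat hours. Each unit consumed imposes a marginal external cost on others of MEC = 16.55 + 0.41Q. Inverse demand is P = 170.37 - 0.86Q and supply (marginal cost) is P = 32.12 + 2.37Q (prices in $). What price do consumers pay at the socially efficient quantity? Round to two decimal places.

P = $141.62

Social marginal benefit = demand − MEC = 153.82 - 1.27Q.
Set SMB = MC: 153.82 - 1.27Q = 32.12 + 2.37Q → Q* = 33.4341.
Consumer price on the demand curve at Q*: 170.37 − 0.86×33.4341 = 141.6167.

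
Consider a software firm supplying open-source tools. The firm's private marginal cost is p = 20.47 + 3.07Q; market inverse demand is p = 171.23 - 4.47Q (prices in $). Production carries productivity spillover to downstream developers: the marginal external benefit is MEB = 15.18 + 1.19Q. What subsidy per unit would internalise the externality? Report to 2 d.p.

Social marginal cost = private MC − MEB = 5.29 + 1.88Q.
Set SMC = demand: 5.29 + 1.88Q = 171.23 - 4.47Q → Q* = 26.1323.
The Pigouvian subsidy equals MEB at Q*: 15.18 + 1.19×26.1323 = 46.2774.

subsidy = $46.28 per unit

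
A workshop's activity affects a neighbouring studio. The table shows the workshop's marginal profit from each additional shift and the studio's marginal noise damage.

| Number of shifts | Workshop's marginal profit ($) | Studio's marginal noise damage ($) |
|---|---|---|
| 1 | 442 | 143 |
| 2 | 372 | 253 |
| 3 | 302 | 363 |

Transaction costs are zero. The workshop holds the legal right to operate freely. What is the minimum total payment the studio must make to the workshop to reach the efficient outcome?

Left alone the workshop would choose level 3 (marginal profit stays positive).
Efficient level: k* = 2 (marginal profit ≥ marginal noise damage through 2).
The studio must at least cover the workshop's forgone profit from cutting 3→2: 302 = 302.

$302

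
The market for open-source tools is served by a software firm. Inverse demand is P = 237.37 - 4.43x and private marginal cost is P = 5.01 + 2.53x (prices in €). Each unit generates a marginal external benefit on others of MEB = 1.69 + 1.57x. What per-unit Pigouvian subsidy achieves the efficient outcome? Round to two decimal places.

subsidy = €69.86 per unit

Social marginal cost = private MC − MEB = 3.32 + 0.96x.
Set SMC = demand: 3.32 + 0.96x = 237.37 - 4.43x → x* = 43.4230.
The Pigouvian subsidy equals MEB at x*: 1.69 + 1.57×43.4230 = 69.8641.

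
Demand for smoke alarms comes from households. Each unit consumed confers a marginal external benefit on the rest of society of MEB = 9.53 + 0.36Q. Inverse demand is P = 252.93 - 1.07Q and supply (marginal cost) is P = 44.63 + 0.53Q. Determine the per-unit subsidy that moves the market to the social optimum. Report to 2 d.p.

Social marginal benefit = demand + MEB = 262.46 - 0.71Q.
Set SMB = MC: 262.46 - 0.71Q = 44.63 + 0.53Q → Q* = 175.6694.
The Pigouvian subsidy equals MEB at Q*: 9.53 + 0.36×175.6694 = 72.7710.

subsidy = 72.77 per unit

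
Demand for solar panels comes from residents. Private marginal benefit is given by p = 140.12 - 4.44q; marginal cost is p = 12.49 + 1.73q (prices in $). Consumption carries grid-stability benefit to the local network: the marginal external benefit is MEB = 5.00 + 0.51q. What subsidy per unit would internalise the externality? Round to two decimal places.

subsidy = $16.95 per unit

Social marginal benefit = demand + MEB = 145.12 - 3.93q.
Set SMB = MC: 145.12 - 3.93q = 12.49 + 1.73q → q* = 23.4329.
The Pigouvian subsidy equals MEB at q*: 5.00 + 0.51×23.4329 = 16.9508.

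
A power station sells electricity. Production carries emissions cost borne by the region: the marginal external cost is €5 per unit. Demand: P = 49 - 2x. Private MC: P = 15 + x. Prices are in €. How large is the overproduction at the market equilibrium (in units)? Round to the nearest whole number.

Market equilibrium (private): 15 + x = 49 - 2x → x_m = 11.3333.
Social marginal cost = private MC + MEC = 20 + x.
Set SMC = demand: 20 + x = 49 - 2x → x* = 9.6667.
Gap = |11.3333 − 9.6667| = 1.6666.

2 units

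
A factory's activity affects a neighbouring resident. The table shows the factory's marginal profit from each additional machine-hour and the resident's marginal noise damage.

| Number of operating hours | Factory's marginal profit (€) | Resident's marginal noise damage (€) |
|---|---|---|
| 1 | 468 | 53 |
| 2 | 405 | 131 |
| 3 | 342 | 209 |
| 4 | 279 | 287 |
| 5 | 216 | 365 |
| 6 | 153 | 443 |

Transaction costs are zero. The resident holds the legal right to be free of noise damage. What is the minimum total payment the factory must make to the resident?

Efficient level: marginal profit ≥ marginal noise damage through level 3, so k* = 3.
With the resident holding the right, the factory must at least compensate total damage at k*: 53 + 131 + 209 = 393.

€393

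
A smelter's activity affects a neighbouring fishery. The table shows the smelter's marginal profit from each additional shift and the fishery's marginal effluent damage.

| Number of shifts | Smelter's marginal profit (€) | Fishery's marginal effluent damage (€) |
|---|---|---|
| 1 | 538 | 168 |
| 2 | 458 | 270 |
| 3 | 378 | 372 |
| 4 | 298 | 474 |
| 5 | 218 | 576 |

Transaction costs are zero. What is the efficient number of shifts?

3

Bargaining reaches the level where marginal profit last exceeds marginal effluent damage.
That holds through level 3 (378 ≥ 372) but not at 4 (298 < 474).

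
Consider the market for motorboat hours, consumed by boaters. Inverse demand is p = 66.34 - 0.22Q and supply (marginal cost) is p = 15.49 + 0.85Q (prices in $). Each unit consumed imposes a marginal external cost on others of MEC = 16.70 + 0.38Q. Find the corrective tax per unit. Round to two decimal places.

Social marginal benefit = demand − MEC = 49.64 - 0.60Q.
Set SMB = MC: 49.64 - 0.60Q = 15.49 + 0.85Q → Q* = 23.5517.
The Pigouvian tax equals MEC at Q*: 16.70 + 0.38×23.5517 = 25.6496.

tax = $25.65 per unit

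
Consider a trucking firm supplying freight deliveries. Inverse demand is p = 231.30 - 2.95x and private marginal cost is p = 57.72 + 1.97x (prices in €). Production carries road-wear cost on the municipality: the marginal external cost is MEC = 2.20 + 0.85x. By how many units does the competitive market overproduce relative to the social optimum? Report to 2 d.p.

5.58 units

Market equilibrium (private): 57.72 + 1.97x = 231.30 - 2.95x → x_m = 35.2805.
Social marginal cost = private MC + MEC = 59.92 + 2.82x.
Set SMC = demand: 59.92 + 2.82x = 231.30 - 2.95x → x* = 29.7019.
Gap = |35.2805 − 29.7019| = 5.5786.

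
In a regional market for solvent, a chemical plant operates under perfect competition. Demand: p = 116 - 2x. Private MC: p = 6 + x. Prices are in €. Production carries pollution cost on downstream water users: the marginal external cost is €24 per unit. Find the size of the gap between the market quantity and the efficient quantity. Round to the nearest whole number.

Market equilibrium (private): 6 + x = 116 - 2x → x_m = 36.6667.
Social marginal cost = private MC + MEC = 30 + x.
Set SMC = demand: 30 + x = 116 - 2x → x* = 28.6667.
Gap = |36.6667 − 28.6667| = 8.0000.

8 units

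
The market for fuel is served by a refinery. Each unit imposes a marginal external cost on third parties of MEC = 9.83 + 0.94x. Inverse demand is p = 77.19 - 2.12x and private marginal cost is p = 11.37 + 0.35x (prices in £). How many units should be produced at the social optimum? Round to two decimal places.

Social marginal cost = private MC + MEC = 21.20 + 1.29x.
Set SMC = demand: 21.20 + 1.29x = 77.19 - 2.12x → x* = 16.4194.

x* = 16.42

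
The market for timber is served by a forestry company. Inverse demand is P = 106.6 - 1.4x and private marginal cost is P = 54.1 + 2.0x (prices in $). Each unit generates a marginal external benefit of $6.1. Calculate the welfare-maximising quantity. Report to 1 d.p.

x* = 17.2

Social marginal cost = private MC − MEB = 48.0 + 2.0x.
Set SMC = demand: 48.0 + 2.0x = 106.6 - 1.4x → x* = 17.2353.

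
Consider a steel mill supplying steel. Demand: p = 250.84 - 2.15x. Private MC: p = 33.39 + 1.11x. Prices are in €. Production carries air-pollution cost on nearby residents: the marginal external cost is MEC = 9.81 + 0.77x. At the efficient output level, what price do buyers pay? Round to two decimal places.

P = €140.06

Social marginal cost = private MC + MEC = 43.20 + 1.88x.
Set SMC = demand: 43.20 + 1.88x = 250.84 - 2.15x → x* = 51.5236.
Consumer price on the demand curve at x*: 250.84 − 2.15×51.5236 = 140.0643.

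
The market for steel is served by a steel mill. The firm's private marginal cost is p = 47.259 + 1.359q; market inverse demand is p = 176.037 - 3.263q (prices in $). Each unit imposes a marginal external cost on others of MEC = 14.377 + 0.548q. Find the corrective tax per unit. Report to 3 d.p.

Social marginal cost = private MC + MEC = 61.636 + 1.907q.
Set SMC = demand: 61.636 + 1.907q = 176.037 - 3.263q → q* = 22.1279.
The Pigouvian tax equals MEC at q*: 14.377 + 0.548×22.1279 = 26.5031.

tax = $26.503 per unit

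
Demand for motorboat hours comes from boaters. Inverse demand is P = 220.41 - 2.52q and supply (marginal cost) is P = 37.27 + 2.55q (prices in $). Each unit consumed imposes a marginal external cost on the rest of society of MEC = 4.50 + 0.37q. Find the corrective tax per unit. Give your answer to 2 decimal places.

tax = $16.65 per unit

Social marginal benefit = demand − MEC = 215.91 - 2.89q.
Set SMB = MC: 215.91 - 2.89q = 37.27 + 2.55q → q* = 32.8382.
The Pigouvian tax equals MEC at q*: 4.50 + 0.37×32.8382 = 16.6501.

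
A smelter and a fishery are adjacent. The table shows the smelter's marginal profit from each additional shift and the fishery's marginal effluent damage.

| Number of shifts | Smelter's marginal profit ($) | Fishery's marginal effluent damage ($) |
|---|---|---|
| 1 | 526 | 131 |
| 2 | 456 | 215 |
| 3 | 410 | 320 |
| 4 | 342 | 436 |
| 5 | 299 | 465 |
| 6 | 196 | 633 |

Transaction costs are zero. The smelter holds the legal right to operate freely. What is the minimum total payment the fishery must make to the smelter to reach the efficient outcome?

Left alone the smelter would choose level 6 (marginal profit stays positive).
Efficient level: k* = 3 (marginal profit ≥ marginal effluent damage through 3).
The fishery must at least cover the smelter's forgone profit from cutting 6→3: 342 + 299 + 196 = 837.

$837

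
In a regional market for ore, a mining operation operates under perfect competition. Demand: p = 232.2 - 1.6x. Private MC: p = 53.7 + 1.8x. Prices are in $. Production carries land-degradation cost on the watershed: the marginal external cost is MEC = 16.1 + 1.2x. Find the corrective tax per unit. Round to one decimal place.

Social marginal cost = private MC + MEC = 69.8 + 3.0x.
Set SMC = demand: 69.8 + 3.0x = 232.2 - 1.6x → x* = 35.3043.
The Pigouvian tax equals MEC at x*: 16.1 + 1.2×35.3043 = 58.4652.

tax = $58.5 per unit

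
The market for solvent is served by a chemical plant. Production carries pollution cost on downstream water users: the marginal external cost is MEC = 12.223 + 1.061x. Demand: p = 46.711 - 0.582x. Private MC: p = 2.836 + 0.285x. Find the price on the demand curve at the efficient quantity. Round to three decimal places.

P = 37.156

Social marginal cost = private MC + MEC = 15.059 + 1.346x.
Set SMC = demand: 15.059 + 1.346x = 46.711 - 0.582x → x* = 16.4170.
Consumer price on the demand curve at x*: 46.711 − 0.582×16.4170 = 37.1563.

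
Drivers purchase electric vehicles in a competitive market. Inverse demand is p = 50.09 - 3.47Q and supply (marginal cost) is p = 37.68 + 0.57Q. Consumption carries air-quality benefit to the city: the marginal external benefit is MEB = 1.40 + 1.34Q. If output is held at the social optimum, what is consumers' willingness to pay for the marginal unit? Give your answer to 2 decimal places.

Social marginal benefit = demand + MEB = 51.49 - 2.13Q.
Set SMB = MC: 51.49 - 2.13Q = 37.68 + 0.57Q → Q* = 5.1148.
Consumer price on the demand curve at Q*: 50.09 − 3.47×5.1148 = 32.3416.

P = 32.34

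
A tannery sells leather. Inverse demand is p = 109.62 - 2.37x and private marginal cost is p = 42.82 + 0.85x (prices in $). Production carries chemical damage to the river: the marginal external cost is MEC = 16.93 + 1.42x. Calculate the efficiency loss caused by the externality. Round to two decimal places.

Market equilibrium (private): 42.82 + 0.85x = 109.62 - 2.37x → x_m = 20.7453.
Social marginal cost = private MC + MEC = 59.75 + 2.27x.
Set SMC = demand: 59.75 + 2.27x = 109.62 - 2.37x → x* = 10.7478.
Between x* and x_m the wedge SMC − demand runs linearly from 0 to MEC(x_m), so the loss is a triangle.
DWL = ½ × 9.9975 × 46.3884 = 231.8840.

DWL = $231.88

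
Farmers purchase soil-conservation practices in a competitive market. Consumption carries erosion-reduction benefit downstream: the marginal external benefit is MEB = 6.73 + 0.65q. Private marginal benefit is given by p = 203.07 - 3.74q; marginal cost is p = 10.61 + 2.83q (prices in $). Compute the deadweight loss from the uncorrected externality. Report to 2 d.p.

DWL = $56.09

Market equilibrium (private): 10.61 + 2.83q = 203.07 - 3.74q → q_m = 29.2938.
Social marginal benefit = demand + MEB = 209.80 - 3.09q.
Set SMB = MC: 209.80 - 3.09q = 10.61 + 2.83q → q* = 33.6470.
The loss is the area between SMB and MC from q* to q_m; with linear curves that's a triangle of height MEB(q_m).
DWL = ½ × 4.3532 × 25.7709 = 56.0929.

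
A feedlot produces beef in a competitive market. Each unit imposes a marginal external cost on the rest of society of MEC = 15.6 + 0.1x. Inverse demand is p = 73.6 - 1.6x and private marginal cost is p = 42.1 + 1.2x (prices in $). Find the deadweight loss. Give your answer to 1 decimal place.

Market equilibrium (private): 42.1 + 1.2x = 73.6 - 1.6x → x_m = 11.2500.
Social marginal cost = private MC + MEC = 57.7 + 1.3x.
Set SMC = demand: 57.7 + 1.3x = 73.6 - 1.6x → x* = 5.4828.
Height of the DWL triangle at x_m is SMC(x_m) − demand(x_m) = MEC(x_m) = 16.7250.
DWL = ½ × 5.7672 × 16.7250 = 48.2282.

DWL = $48.2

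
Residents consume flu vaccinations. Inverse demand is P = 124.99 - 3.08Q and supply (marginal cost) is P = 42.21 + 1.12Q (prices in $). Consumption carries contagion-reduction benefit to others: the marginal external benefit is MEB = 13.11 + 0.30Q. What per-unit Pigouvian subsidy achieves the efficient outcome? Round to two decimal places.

Social marginal benefit = demand + MEB = 138.10 - 2.78Q.
Set SMB = MC: 138.10 - 2.78Q = 42.21 + 1.12Q → Q* = 24.5872.
The Pigouvian subsidy equals MEB at Q*: 13.11 + 0.30×24.5872 = 20.4862.

subsidy = $20.49 per unit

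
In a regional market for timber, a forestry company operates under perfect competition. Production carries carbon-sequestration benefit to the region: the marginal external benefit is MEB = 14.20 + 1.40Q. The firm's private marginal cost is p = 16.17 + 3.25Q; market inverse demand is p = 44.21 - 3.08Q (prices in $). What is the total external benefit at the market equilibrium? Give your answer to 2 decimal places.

$76.64

Market equilibrium (private): 16.17 + 3.25Q = 44.21 - 3.08Q → Q_m = 4.4297.
Total external benefit = ∫₀^{Q_m} (14.20 + 1.40Q) dQ = 14.20×4.4297 + ½×1.40×4.4297² = 76.6373.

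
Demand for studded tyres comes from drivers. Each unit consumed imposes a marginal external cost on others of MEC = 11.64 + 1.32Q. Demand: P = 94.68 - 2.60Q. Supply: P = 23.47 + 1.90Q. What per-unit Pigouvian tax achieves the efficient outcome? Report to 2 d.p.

Social marginal benefit = demand − MEC = 83.04 - 3.92Q.
Set SMB = MC: 83.04 - 3.92Q = 23.47 + 1.90Q → Q* = 10.2354.
The Pigouvian tax equals MEC at Q*: 11.64 + 1.32×10.2354 = 25.1507.

tax = 25.15 per unit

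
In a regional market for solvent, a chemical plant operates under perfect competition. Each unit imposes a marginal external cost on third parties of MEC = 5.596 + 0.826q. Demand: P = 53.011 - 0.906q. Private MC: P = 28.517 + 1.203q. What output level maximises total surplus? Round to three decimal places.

Social marginal cost = private MC + MEC = 34.113 + 2.029q.
Set SMC = demand: 34.113 + 2.029q = 53.011 - 0.906q → q* = 6.4388.

q* = 6.439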